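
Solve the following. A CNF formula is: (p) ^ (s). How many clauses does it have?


A CNF formula is a conjunction of clauses.
Clauses are separated by ^.
Counting the conjuncts: 2 clauses.

2


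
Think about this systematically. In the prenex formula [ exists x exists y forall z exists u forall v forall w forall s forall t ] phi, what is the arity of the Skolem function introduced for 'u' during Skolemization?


Quantifier prefix: exists x exists y forall z exists u forall v forall w forall s forall t
'u' is existentially quantified at position 4.
Universal variables preceding it: z
Skolem function arity = 1

1


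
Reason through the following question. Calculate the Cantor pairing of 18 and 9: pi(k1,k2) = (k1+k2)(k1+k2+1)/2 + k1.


k1 + k2 = 27
(k1+k2)(k1+k2+1)/2 = 27 * 28 / 2 = 378
pi = 378 + 18 = 396

396


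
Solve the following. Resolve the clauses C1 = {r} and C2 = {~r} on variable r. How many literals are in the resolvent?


Remove r from C1 and ~r from C2.
C1 remainder: {}
C2 remainder: {}
Union (resolvent): {} (empty clause)
Resolvent has 0 literal(s).

0


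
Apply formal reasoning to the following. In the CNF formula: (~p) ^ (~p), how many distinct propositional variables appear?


Identify each variable that appears in the formula.
Variables found: p
Count = 1

1


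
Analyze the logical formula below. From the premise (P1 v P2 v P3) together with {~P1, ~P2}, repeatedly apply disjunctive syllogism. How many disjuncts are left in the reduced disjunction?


Original disjuncts (3): P1, P2, P3
Negated (eliminate): ~P1, ~P2
Remaining disjuncts: P3
Count = 3 - 2 = 1

1


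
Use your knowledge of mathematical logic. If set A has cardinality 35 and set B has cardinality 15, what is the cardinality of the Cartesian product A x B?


The Cartesian product A x B contains all ordered pairs (a, b).
|A x B| = |A| * |B| = 35 * 15 = 525

525


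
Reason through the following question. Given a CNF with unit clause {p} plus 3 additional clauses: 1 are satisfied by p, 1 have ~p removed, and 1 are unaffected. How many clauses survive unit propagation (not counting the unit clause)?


Satisfied (removed): 1
Shortened (remain): 1
Unchanged (remain): 1
Remaining = 1 + 1 = 2

2


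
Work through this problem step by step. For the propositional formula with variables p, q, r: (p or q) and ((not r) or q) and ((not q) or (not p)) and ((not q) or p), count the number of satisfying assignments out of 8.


Evaluate all 8 assignments for p, q, r:
p=0, q=0, r=0: 0
p=0, q=0, r=1: 0
p=0, q=1, r=0: 0
p=0, q=1, r=1: 0
p=1, q=0, r=0: 1
p=1, q=0, r=1: 0
p=1, q=1, r=0: 0
p=1, q=1, r=1: 0
Satisfying count = 1

1


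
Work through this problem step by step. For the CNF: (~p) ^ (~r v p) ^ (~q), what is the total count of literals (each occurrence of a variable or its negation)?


Counting literals in each clause:
Clause 1: 1 literal(s)
Clause 2: 2 literal(s)
Clause 3: 1 literal(s)
Total = 4

4


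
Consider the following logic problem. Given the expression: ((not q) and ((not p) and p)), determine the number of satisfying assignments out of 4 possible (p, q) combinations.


Check all 4 assignments:
p=0, q=0: 0
p=0, q=1: 0
p=1, q=0: 0
p=1, q=1: 0
Count of True = 0

0


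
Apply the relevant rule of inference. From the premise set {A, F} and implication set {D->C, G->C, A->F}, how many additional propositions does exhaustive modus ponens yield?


Initial facts: {A, F}
Apply modus ponens to closure:
  (no implication fires)
Final known: {A, F}
New propositions: {(none)}
Count = 0

0


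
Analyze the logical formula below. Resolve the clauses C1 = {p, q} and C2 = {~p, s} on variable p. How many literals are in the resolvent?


Remove p from C1 and ~p from C2.
C1 remainder: {q}
C2 remainder: {s}
Union (resolvent): {q, s}
Resolvent has 2 literal(s).

2


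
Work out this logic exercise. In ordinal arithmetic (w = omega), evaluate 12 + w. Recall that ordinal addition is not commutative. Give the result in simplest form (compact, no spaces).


Compute 12 + w.
Ordinal + is associative but NOT commutative; for finite n>0, n + w = w but w + n stays w+n.
Any finite left addend is absorbed by w on the right: 12 + w = w.
Result = w

w


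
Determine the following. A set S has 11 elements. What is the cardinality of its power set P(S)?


The power set of a set with n elements has 2^n elements.
|P(S)| = 2^11 = 2048

2048


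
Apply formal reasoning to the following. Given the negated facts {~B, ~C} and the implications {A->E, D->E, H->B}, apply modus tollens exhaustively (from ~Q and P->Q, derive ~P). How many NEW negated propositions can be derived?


Initial negated facts: {~B, ~C}
Apply modus tollens to closure:
  ~B and H->B  =>  ~H
Final negated: {~B, ~C, ~H}
New negations: {~H}
Count = 1

1


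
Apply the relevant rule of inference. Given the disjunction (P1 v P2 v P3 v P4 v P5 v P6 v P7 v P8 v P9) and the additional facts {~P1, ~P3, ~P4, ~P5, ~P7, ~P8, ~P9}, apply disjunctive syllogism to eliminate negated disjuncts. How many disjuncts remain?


Original disjuncts (9): P1, P2, P3, P4, P5, P6, P7, P8, P9
Negated (eliminate): ~P1, ~P3, ~P4, ~P5, ~P7, ~P8, ~P9
Remaining disjuncts: P2, P6
Count = 9 - 7 = 2

2


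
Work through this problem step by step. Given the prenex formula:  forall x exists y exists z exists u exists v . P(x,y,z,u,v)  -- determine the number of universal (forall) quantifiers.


Quantifier prefix: forall x exists y exists z exists u exists v
Mark each quantifier type:
  U E E E E
Universal count = 1, Existential count = 4
Asked for universal (forall) quantifiers: 1

1


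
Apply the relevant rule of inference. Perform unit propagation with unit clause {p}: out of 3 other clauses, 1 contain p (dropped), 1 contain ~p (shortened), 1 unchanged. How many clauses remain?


Satisfied (removed): 1
Shortened (remain): 1
Unchanged (remain): 1
Remaining = 1 + 1 = 2

2


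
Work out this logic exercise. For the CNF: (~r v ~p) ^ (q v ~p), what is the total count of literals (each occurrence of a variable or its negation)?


Counting literals in each clause:
Clause 1: 2 literal(s)
Clause 2: 2 literal(s)
Total = 4

4


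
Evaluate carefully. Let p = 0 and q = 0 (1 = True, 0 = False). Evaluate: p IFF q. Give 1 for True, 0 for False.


p = 0, q = 0
Operation: p IFF q
Evaluate: 0 IFF 0 = 1

1


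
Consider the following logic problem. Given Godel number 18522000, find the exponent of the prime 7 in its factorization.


Factorize 18522000 by dividing by 7 repeatedly.
Division steps: 7 divides 18522000 exactly 3 time(s).
Exponent of 7 = 3

3


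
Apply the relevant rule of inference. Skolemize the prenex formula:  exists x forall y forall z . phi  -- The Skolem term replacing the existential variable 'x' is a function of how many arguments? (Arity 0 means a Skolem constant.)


Quantifier prefix: exists x forall y forall z
'x' is existentially quantified at position 1.
No universal quantifiers precede it.
Skolem function arity = 0 (a Skolem constant)

0


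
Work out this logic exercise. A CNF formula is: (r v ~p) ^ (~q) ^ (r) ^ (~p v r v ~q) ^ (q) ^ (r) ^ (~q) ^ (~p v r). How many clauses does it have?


A CNF formula is a conjunction of clauses.
Clauses are separated by ^.
Counting the conjuncts: 8 clauses.

8


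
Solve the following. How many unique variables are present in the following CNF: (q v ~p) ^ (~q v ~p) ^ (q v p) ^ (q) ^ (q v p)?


Identify each variable that appears in the formula.
Variables found: p, q
Count = 2

2


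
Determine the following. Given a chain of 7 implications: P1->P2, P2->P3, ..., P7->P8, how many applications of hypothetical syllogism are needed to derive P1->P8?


With 7 implications in a chain connecting 8 propositions:
P1->P2, P2->P3, ..., P7->P8
Steps needed = (number of implications) - 1 = 7 - 1 = 6

6


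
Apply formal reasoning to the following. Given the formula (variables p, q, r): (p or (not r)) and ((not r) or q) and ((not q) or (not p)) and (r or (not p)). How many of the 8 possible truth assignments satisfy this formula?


Evaluate all 8 assignments for p, q, r:
p=0, q=0, r=0: 1
p=0, q=0, r=1: 0
p=0, q=1, r=0: 1
p=0, q=1, r=1: 0
p=1, q=0, r=0: 0
p=1, q=0, r=1: 0
p=1, q=1, r=0: 0
p=1, q=1, r=1: 0
Satisfying count = 2

2


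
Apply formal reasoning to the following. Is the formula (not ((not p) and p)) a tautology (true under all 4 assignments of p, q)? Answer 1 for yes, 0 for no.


Check all 4 assignments:
p=0, q=0: 1
p=0, q=1: 1
p=1, q=0: 1
p=1, q=1: 1
Satisfying count = 4/4.
Tautology iff count = 4: yes.

1


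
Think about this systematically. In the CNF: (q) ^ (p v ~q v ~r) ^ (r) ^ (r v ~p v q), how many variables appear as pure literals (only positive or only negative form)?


Check each variable for pure literal status:
p: mixed (not pure)
q: mixed (not pure)
r: mixed (not pure)
Pure literal count = 0

0


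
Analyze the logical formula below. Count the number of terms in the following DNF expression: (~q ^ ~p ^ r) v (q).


A DNF formula is a disjunction of terms (conjunctions).
Terms are separated by v.
Counting the disjuncts: 2 terms.

2


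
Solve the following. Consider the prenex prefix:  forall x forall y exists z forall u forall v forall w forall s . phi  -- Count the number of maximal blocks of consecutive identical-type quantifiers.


Quantifier-type sequence: A A E A A A A  (A=forall, E=exists)
Group into maximal same-type runs:
  Ax2 | Ex1 | Ax4
Number of blocks = 3

3


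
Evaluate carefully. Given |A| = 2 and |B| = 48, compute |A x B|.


The Cartesian product A x B contains all ordered pairs (a, b).
|A x B| = |A| * |B| = 2 * 48 = 96

96


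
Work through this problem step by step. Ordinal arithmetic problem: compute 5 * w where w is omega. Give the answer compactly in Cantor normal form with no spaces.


Compute 5 * w.
Ordinal * is associative and left-distributive over +, but NOT commutative; for finite n>1, n*w = w but w*n stays w*n.
For finite n>0, n * w = sup{n*k : k<w} = w. So 5 * w = w.
Result = w

w


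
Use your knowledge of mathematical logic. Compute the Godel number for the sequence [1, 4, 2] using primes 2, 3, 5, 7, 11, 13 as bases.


Encode each element as an exponent of the corresponding prime:
  2^1 = 2
  3^4 = 81
  5^2 = 25
Product = 2 * 81 * 25 = 4050

4050


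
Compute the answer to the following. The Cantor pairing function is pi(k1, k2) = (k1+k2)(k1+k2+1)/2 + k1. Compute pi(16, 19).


k1 + k2 = 35
(k1+k2)(k1+k2+1)/2 = 35 * 36 / 2 = 630
pi = 630 + 16 = 646

646


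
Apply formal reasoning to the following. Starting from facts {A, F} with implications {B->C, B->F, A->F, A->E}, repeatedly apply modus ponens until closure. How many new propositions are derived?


Initial facts: {A, F}
Apply modus ponens to closure:
  A and A->E  =>  E
Final known: {A, E, F}
New propositions: {E}
Count = 1

1


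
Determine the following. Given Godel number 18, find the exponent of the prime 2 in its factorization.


Factorize 18 by dividing by 2 repeatedly.
Division steps: 2 divides 18 exactly 1 time(s).
Exponent of 2 = 1

1


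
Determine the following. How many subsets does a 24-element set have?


The power set of a set with n elements has 2^n elements.
|P(S)| = 2^24 = 16777216

16777216


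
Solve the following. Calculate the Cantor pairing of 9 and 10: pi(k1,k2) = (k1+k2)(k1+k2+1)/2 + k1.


k1 + k2 = 19
(k1+k2)(k1+k2+1)/2 = 19 * 20 / 2 = 190
pi = 190 + 9 = 199

199


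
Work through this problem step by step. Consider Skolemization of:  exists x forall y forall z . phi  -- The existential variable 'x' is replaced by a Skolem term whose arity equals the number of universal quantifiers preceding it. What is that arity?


Quantifier prefix: exists x forall y forall z
'x' is existentially quantified at position 1.
No universal quantifiers precede it.
Skolem function arity = 0 (a Skolem constant)

0


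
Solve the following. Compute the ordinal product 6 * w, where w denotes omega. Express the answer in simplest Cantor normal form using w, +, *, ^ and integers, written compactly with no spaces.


Compute 6 * w.
Ordinal * is associative and left-distributive over +, but NOT commutative; for finite n>1, n*w = w but w*n stays w*n.
For finite n>0, n * w = sup{n*k : k<w} = w. So 6 * w = w.
Result = w

w


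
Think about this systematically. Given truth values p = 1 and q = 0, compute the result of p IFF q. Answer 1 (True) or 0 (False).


p = 1, q = 0
Operation: p IFF q
Evaluate: 1 IFF 0 = 0

0


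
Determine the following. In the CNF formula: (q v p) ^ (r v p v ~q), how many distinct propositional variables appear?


Identify each variable that appears in the formula.
Variables found: p, q, r
Count = 3

3


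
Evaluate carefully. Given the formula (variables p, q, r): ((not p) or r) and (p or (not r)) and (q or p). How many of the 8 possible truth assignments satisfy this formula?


Evaluate all 8 assignments for p, q, r:
p=0, q=0, r=0: 0
p=0, q=0, r=1: 0
p=0, q=1, r=0: 1
p=0, q=1, r=1: 0
p=1, q=0, r=0: 0
p=1, q=0, r=1: 1
p=1, q=1, r=0: 0
p=1, q=1, r=1: 1
Satisfying count = 3

3


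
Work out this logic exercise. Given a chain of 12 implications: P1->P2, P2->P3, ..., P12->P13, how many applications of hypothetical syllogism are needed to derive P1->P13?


With 12 implications in a chain connecting 13 propositions:
P1->P2, P2->P3, ..., P12->P13
Steps needed = (number of implications) - 1 = 12 - 1 = 11

11


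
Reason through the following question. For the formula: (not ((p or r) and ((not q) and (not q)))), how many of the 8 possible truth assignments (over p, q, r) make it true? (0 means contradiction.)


Check all 8 assignments:
p=0, q=0, r=0: 1
p=0, q=0, r=1: 0
p=0, q=1, r=0: 1
p=0, q=1, r=1: 1
p=1, q=0, r=0: 0
p=1, q=0, r=1: 0
p=1, q=1, r=0: 1
p=1, q=1, r=1: 1
Count of True = 5

5


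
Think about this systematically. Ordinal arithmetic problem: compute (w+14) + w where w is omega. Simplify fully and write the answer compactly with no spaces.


Compute (w+14) + w.
Ordinal + is associative but NOT commutative; for finite n>0, n + w = w but w + n stays w+n.
(w+14) + w = w + (14+w) = w + w = w*2 (the finite tail 14 is absorbed by the right w).
Result = w*2

w*2


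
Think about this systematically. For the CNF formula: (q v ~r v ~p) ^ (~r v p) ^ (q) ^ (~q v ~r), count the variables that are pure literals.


Check each variable for pure literal status:
p: mixed (not pure)
q: mixed (not pure)
r: pure negative
Pure literal count = 1

1


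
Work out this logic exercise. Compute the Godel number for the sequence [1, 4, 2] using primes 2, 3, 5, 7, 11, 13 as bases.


Encode each element as an exponent of the corresponding prime:
  2^1 = 2
  3^4 = 81
  5^2 = 25
Product = 2 * 81 * 25 = 4050

4050


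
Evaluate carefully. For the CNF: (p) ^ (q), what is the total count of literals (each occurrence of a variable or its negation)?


Counting literals in each clause:
Clause 1: 1 literal(s)
Clause 2: 1 literal(s)
Total = 2

2


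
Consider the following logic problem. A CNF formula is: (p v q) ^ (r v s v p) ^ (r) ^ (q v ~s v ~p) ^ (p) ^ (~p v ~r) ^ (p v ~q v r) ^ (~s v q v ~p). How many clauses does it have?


A CNF formula is a conjunction of clauses.
Clauses are separated by ^.
Counting the conjuncts: 8 clauses.

8


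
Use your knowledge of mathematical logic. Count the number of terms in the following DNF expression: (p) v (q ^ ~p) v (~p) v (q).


A DNF formula is a disjunction of terms (conjunctions).
Terms are separated by v.
Counting the disjuncts: 4 terms.

4


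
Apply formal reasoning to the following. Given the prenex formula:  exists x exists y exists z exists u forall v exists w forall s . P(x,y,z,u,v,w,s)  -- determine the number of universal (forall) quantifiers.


Quantifier prefix: exists x exists y exists z exists u forall v exists w forall s
Mark each quantifier type:
  E E E E U E U
Universal count = 2, Existential count = 5
Asked for universal (forall) quantifiers: 2

2


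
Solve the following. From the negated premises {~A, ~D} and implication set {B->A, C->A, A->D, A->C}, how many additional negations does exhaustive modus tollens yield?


Initial negated facts: {~A, ~D}
Apply modus tollens to closure:
  ~A and B->A  =>  ~B
  ~A and C->A  =>  ~C
Final negated: {~A, ~B, ~C, ~D}
New negations: {~B, ~C}
Count = 2

2


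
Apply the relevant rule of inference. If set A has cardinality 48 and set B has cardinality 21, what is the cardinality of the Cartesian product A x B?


The Cartesian product A x B contains all ordered pairs (a, b).
|A x B| = |A| * |B| = 48 * 21 = 1008

1008


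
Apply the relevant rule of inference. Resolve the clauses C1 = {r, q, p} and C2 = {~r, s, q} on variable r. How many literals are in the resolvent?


Remove r from C1 and ~r from C2.
C1 remainder: {q, p}
C2 remainder: {s, q}
Union (resolvent): {p, q, s}
Resolvent has 3 literal(s).

3


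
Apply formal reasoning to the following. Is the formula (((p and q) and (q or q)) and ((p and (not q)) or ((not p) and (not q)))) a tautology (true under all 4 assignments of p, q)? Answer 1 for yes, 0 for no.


Check all 4 assignments:
p=0, q=0: 0
p=0, q=1: 0
p=1, q=0: 0
p=1, q=1: 0
Satisfying count = 0/4.
Tautology iff count = 4: no.

0


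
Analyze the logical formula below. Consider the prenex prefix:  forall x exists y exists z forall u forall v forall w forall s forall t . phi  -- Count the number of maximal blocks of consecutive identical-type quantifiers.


Quantifier-type sequence: A E E A A A A A  (A=forall, E=exists)
Group into maximal same-type runs:
  Ax1 | Ex2 | Ax5
Number of blocks = 3

3


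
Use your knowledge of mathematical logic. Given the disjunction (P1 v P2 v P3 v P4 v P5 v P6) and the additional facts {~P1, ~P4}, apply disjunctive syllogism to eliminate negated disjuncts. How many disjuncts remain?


Original disjuncts (6): P1, P2, P3, P4, P5, P6
Negated (eliminate): ~P1, ~P4
Remaining disjuncts: P2, P3, P5, P6
Count = 6 - 2 = 4

4


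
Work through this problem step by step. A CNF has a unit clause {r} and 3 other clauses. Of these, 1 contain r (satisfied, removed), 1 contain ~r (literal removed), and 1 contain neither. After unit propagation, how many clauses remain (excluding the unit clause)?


Satisfied (removed): 1
Shortened (remain): 1
Unchanged (remain): 1
Remaining = 1 + 1 = 2

2


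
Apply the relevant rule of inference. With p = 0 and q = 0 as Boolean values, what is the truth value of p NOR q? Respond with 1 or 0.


p = 0, q = 0
Operation: p NOR q
Evaluate: 0 NOR 0 = 1

1


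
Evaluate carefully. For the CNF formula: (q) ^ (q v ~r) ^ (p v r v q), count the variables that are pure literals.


Check each variable for pure literal status:
p: pure positive
q: pure positive
r: mixed (not pure)
Pure literal count = 2

2


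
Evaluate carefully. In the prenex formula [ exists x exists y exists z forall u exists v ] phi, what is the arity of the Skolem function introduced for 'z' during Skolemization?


Quantifier prefix: exists x exists y exists z forall u exists v
'z' is existentially quantified at position 3.
No universal quantifiers precede it.
Skolem function arity = 0 (a Skolem constant)

0


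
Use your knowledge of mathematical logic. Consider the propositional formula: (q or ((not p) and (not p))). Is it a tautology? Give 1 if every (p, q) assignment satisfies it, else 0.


Check all 4 assignments:
p=0, q=0: 1
p=0, q=1: 1
p=1, q=0: 0
p=1, q=1: 1
Satisfying count = 3/4.
Tautology iff count = 4: no.

0


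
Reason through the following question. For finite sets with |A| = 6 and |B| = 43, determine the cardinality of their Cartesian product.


The Cartesian product A x B contains all ordered pairs (a, b).
|A x B| = |A| * |B| = 6 * 43 = 258

258


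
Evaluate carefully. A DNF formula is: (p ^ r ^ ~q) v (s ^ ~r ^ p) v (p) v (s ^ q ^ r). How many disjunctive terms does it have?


A DNF formula is a disjunction of terms (conjunctions).
Terms are separated by v.
Counting the disjuncts: 4 terms.

4


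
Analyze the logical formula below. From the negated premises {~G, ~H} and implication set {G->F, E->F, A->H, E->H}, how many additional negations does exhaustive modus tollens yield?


Initial negated facts: {~G, ~H}
Apply modus tollens to closure:
  ~H and A->H  =>  ~A
  ~H and E->H  =>  ~E
Final negated: {~A, ~E, ~G, ~H}
New negations: {~A, ~E}
Count = 2

2


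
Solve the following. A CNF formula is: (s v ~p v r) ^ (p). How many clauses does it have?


A CNF formula is a conjunction of clauses.
Clauses are separated by ^.
Counting the conjuncts: 2 clauses.

2


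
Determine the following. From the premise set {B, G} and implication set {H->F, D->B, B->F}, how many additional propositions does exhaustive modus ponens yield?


Initial facts: {B, G}
Apply modus ponens to closure:
  B and B->F  =>  F
Final known: {B, F, G}
New propositions: {F}
Count = 1

1


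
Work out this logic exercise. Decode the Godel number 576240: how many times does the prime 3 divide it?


Factorize 576240 by dividing by 3 repeatedly.
Division steps: 3 divides 576240 exactly 1 time(s).
Exponent of 3 = 1

1


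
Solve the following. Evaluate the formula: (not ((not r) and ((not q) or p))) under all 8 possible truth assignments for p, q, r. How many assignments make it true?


Check all 8 assignments:
p=0, q=0, r=0: 0
p=0, q=0, r=1: 1
p=0, q=1, r=0: 1
p=0, q=1, r=1: 1
p=1, q=0, r=0: 0
p=1, q=0, r=1: 1
p=1, q=1, r=0: 0
p=1, q=1, r=1: 1
Count of True = 5

5


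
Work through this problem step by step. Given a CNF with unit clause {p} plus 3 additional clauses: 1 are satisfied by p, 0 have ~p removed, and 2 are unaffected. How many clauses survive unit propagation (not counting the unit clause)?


Satisfied (removed): 1
Shortened (remain): 0
Unchanged (remain): 2
Remaining = 0 + 2 = 2

2


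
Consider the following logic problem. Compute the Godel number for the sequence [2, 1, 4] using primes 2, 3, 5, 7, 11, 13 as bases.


Encode each element as an exponent of the corresponding prime:
  2^2 = 4
  3^1 = 3
  5^4 = 625
Product = 4 * 3 * 625 = 7500

7500


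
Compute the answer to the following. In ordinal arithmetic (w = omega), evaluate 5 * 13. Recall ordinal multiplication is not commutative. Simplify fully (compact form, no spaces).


Compute 5 * 13.
Ordinal * is associative and left-distributive over +, but NOT commutative; for finite n>1, n*w = w but w*n stays w*n.
Both finite; ordinal * agrees with natural *: 5 * 13 = 65.
Result = 65

65


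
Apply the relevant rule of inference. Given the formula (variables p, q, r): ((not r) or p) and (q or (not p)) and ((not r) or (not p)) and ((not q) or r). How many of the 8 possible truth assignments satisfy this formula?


Evaluate all 8 assignments for p, q, r:
p=0, q=0, r=0: 1
p=0, q=0, r=1: 0
p=0, q=1, r=0: 0
p=0, q=1, r=1: 0
p=1, q=0, r=0: 0
p=1, q=0, r=1: 0
p=1, q=1, r=0: 0
p=1, q=1, r=1: 0
Satisfying count = 1

1


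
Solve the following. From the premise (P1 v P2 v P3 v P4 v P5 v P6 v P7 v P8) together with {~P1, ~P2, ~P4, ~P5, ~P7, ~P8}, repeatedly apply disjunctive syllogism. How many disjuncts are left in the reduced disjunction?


Original disjuncts (8): P1, P2, P3, P4, P5, P6, P7, P8
Negated (eliminate): ~P1, ~P2, ~P4, ~P5, ~P7, ~P8
Remaining disjuncts: P3, P6
Count = 8 - 6 = 2

2


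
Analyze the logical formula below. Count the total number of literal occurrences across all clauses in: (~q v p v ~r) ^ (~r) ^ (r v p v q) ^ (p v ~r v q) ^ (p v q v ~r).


Counting literals in each clause:
Clause 1: 3 literal(s)
Clause 2: 1 literal(s)
Clause 3: 3 literal(s)
Clause 4: 3 literal(s)
Clause 5: 3 literal(s)
Total = 13

13


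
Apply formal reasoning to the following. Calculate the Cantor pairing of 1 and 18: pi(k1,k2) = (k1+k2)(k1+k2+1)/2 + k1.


k1 + k2 = 19
(k1+k2)(k1+k2+1)/2 = 19 * 20 / 2 = 190
pi = 190 + 1 = 191

191


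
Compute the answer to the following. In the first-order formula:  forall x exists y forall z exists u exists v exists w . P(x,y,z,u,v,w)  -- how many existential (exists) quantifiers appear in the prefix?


Quantifier prefix: forall x exists y forall z exists u exists v exists w
Mark each quantifier type:
  U E U E E E
Universal count = 2, Existential count = 4
Asked for existential (exists) quantifiers: 4

4


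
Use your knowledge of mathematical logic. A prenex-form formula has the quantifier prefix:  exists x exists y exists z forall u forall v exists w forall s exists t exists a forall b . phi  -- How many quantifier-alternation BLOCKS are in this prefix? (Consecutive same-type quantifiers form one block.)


Quantifier-type sequence: E E E A A E A E E A  (A=forall, E=exists)
Group into maximal same-type runs:
  Ex3 | Ax2 | Ex1 | Ax1 | Ex2 | Ax1
Number of blocks = 6

6


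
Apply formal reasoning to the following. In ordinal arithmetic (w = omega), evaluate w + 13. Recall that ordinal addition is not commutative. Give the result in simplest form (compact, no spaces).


Compute w + 13.
Ordinal + is associative but NOT commutative; for finite n>0, n + w = w but w + n stays w+n.
w + 13 is already in normal form (a successor ordinal beyond w).
Result = w+13

w+13


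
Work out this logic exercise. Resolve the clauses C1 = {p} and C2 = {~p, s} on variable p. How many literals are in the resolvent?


Remove p from C1 and ~p from C2.
C1 remainder: {}
C2 remainder: {s}
Union (resolvent): {s}
Resolvent has 1 literal(s).

1


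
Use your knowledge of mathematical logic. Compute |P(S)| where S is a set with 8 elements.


The power set of a set with n elements has 2^n elements.
|P(S)| = 2^8 = 256

256


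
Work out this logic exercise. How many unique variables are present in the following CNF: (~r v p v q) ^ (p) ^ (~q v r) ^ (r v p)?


Identify each variable that appears in the formula.
Variables found: p, q, r
Count = 3

3


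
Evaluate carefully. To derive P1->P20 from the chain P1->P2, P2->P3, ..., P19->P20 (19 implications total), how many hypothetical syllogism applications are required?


With 19 implications in a chain connecting 20 propositions:
P1->P2, P2->P3, ..., P19->P20
Steps needed = (number of implications) - 1 = 19 - 1 = 18

18


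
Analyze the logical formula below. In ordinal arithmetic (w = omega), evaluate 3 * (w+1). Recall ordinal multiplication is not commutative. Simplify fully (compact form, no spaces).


Compute 3 * (w+1).
Ordinal * is associative and left-distributive over +, but NOT commutative; for finite n>1, n*w = w but w*n stays w*n.
By left-distributivity: 3 * (w+1) = 3*w + 3*1 = w + 3 = w+3.
Result = w+3

w+3


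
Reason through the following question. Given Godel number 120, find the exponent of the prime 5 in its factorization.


Factorize 120 by dividing by 5 repeatedly.
Division steps: 5 divides 120 exactly 1 time(s).
Exponent of 5 = 1

1


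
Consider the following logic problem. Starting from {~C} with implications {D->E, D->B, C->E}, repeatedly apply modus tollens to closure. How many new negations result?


Initial negated facts: {~C}
Apply modus tollens to closure:
  (no implication fires)
Final negated: {~C}
New negations: {(none)}
Count = 0

0


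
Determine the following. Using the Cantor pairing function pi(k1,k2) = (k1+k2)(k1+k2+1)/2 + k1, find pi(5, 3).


k1 + k2 = 8
(k1+k2)(k1+k2+1)/2 = 8 * 9 / 2 = 36
pi = 36 + 5 = 41

41


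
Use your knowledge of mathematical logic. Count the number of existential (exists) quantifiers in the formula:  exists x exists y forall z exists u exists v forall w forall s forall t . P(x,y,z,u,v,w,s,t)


Quantifier prefix: exists x exists y forall z exists u exists v forall w forall s forall t
Mark each quantifier type:
  E E U E E U U U
Universal count = 4, Existential count = 4
Asked for existential (exists) quantifiers: 4

4


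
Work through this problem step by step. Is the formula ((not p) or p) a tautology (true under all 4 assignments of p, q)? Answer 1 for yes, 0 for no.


Check all 4 assignments:
p=0, q=0: 1
p=0, q=1: 1
p=1, q=0: 1
p=1, q=1: 1
Satisfying count = 4/4.
Tautology iff count = 4: yes.

1


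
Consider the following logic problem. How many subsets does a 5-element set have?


The power set of a set with n elements has 2^n elements.
|P(S)| = 2^5 = 32

32


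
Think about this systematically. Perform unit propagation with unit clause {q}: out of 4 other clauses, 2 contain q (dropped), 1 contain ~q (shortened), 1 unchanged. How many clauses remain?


Satisfied (removed): 2
Shortened (remain): 1
Unchanged (remain): 1
Remaining = 1 + 1 = 2

2


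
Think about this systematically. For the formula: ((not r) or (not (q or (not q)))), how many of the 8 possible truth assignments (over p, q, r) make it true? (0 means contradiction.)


Check all 8 assignments:
p=0, q=0, r=0: 1
p=0, q=0, r=1: 0
p=0, q=1, r=0: 1
p=0, q=1, r=1: 0
p=1, q=0, r=0: 1
p=1, q=0, r=1: 0
p=1, q=1, r=0: 1
p=1, q=1, r=1: 0
Count of True = 4

4


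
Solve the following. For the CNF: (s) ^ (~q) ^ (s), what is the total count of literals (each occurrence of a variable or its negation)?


Counting literals in each clause:
Clause 1: 1 literal(s)
Clause 2: 1 literal(s)
Clause 3: 1 literal(s)
Total = 3

3


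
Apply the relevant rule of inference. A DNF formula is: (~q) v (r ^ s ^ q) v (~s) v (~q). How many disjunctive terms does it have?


A DNF formula is a disjunction of terms (conjunctions).
Terms are separated by v.
Counting the disjuncts: 4 terms.

4


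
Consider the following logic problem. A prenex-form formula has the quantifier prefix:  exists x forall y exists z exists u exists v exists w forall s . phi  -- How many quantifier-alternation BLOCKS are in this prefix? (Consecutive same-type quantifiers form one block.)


Quantifier-type sequence: E A E E E E A  (A=forall, E=exists)
Group into maximal same-type runs:
  Ex1 | Ax1 | Ex4 | Ax1
Number of blocks = 4

4


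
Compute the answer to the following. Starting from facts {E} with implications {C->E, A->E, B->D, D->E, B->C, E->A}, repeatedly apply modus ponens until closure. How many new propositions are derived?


Initial facts: {E}
Apply modus ponens to closure:
  E and E->A  =>  A
Final known: {A, E}
New propositions: {A}
Count = 1

1


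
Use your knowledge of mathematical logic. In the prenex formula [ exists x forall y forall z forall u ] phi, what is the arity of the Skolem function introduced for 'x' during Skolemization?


Quantifier prefix: exists x forall y forall z forall u
'x' is existentially quantified at position 1.
No universal quantifiers precede it.
Skolem function arity = 0 (a Skolem constant)

0


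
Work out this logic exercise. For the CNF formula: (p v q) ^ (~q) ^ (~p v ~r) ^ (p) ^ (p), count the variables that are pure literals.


Check each variable for pure literal status:
p: mixed (not pure)
q: mixed (not pure)
r: pure negative
Pure literal count = 1

1


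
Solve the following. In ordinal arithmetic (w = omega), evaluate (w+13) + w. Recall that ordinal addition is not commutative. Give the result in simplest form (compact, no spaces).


Compute (w+13) + w.
Ordinal + is associative but NOT commutative; for finite n>0, n + w = w but w + n stays w+n.
(w+13) + w = w + (13+w) = w + w = w*2 (the finite tail 13 is absorbed by the right w).
Result = w*2

w*2


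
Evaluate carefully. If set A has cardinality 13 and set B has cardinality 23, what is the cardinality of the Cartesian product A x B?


The Cartesian product A x B contains all ordered pairs (a, b).
|A x B| = |A| * |B| = 13 * 23 = 299

299


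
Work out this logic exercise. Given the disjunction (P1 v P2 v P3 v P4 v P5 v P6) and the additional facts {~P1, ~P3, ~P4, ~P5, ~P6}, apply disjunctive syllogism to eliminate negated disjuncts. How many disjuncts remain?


Original disjuncts (6): P1, P2, P3, P4, P5, P6
Negated (eliminate): ~P1, ~P3, ~P4, ~P5, ~P6
Remaining disjuncts: P2
Count = 6 - 5 = 1

1


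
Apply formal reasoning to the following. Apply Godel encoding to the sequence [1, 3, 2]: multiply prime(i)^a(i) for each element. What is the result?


Encode each element as an exponent of the corresponding prime:
  2^1 = 2
  3^3 = 27
  5^2 = 25
Product = 2 * 27 * 25 = 1350

1350


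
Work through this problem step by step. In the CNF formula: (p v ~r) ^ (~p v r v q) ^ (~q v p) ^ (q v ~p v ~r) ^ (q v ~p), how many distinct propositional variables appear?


Identify each variable that appears in the formula.
Variables found: p, q, r
Count = 3

3


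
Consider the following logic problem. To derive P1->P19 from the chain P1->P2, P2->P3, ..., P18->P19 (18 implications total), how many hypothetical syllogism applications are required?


With 18 implications in a chain connecting 19 propositions:
P1->P2, P2->P3, ..., P18->P19
Steps needed = (number of implications) - 1 = 18 - 1 = 17

17


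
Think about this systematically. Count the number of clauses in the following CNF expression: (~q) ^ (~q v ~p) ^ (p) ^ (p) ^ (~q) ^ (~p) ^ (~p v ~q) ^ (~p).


A CNF formula is a conjunction of clauses.
Clauses are separated by ^.
Counting the conjuncts: 8 clauses.

8


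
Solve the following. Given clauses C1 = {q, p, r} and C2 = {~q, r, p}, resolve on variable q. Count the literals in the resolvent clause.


Remove q from C1 and ~q from C2.
C1 remainder: {p, r}
C2 remainder: {r, p}
Union (resolvent): {p, r}
Resolvent has 2 literal(s).

2


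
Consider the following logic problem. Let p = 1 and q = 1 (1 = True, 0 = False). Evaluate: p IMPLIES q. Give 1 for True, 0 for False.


p = 1, q = 1
Operation: p IMPLIES q
Evaluate: 1 IMPLIES 1 = 1

1


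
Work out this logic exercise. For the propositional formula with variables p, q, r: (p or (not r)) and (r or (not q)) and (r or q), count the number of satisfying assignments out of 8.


Evaluate all 8 assignments for p, q, r:
p=0, q=0, r=0: 0
p=0, q=0, r=1: 0
p=0, q=1, r=0: 0
p=0, q=1, r=1: 0
p=1, q=0, r=0: 0
p=1, q=0, r=1: 1
p=1, q=1, r=0: 0
p=1, q=1, r=1: 1
Satisfying count = 2

2


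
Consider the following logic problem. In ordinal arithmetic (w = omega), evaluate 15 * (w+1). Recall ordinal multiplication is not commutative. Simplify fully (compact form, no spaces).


Compute 15 * (w+1).
Ordinal * is associative and left-distributive over +, but NOT commutative; for finite n>1, n*w = w but w*n stays w*n.
By left-distributivity: 15 * (w+1) = 15*w + 15*1 = w + 15 = w+15.
Result = w+15

w+15


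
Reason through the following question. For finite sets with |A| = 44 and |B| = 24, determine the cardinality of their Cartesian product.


The Cartesian product A x B contains all ordered pairs (a, b).
|A x B| = |A| * |B| = 44 * 24 = 1056

1056


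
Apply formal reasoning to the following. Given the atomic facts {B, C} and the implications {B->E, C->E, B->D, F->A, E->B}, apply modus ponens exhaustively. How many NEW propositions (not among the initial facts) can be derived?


Initial facts: {B, C}
Apply modus ponens to closure:
  B and B->E  =>  E
  B and B->D  =>  D
Final known: {B, C, D, E}
New propositions: {D, E}
Count = 2

2


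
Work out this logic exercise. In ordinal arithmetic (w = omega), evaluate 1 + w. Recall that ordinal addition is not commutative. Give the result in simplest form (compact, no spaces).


Compute 1 + w.
Ordinal + is associative but NOT commutative; for finite n>0, n + w = w but w + n stays w+n.
Any finite left addend is absorbed by w on the right: 1 + w = w.
Result = w

w


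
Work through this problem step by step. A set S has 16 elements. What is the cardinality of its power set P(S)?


The power set of a set with n elements has 2^n elements.
|P(S)| = 2^16 = 65536

65536


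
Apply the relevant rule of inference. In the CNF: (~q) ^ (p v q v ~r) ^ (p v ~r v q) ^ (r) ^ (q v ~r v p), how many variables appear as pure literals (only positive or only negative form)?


Check each variable for pure literal status:
p: pure positive
q: mixed (not pure)
r: mixed (not pure)
Pure literal count = 1

1


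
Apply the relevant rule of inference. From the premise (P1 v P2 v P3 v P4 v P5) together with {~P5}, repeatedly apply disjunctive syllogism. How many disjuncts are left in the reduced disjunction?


Original disjuncts (5): P1, P2, P3, P4, P5
Negated (eliminate): ~P5
Remaining disjuncts: P1, P2, P3, P4
Count = 5 - 1 = 4

4


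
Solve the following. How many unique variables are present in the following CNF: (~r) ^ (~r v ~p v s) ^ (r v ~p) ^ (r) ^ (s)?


Identify each variable that appears in the formula.
Variables found: p, r, s
Count = 3

3


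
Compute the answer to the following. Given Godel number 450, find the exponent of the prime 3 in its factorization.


Factorize 450 by dividing by 3 repeatedly.
Division steps: 3 divides 450 exactly 2 time(s).
Exponent of 3 = 2

2


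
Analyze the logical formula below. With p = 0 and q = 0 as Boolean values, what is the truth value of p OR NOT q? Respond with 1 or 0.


p = 0, q = 0
Operation: p OR NOT q
Evaluate: 0 OR NOT 0 = 1

1


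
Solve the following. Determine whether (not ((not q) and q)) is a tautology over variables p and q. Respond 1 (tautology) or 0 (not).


Check all 4 assignments:
p=0, q=0: 1
p=0, q=1: 1
p=1, q=0: 1
p=1, q=1: 1
Satisfying count = 4/4.
Tautology iff count = 4: yes.

1


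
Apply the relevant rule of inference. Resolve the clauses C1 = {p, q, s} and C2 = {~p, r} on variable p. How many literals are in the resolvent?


Remove p from C1 and ~p from C2.
C1 remainder: {q, s}
C2 remainder: {r}
Union (resolvent): {q, r, s}
Resolvent has 3 literal(s).

3


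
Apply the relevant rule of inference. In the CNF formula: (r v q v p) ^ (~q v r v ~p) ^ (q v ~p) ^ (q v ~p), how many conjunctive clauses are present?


A CNF formula is a conjunction of clauses.
Clauses are separated by ^.
Counting the conjuncts: 4 clauses.

4


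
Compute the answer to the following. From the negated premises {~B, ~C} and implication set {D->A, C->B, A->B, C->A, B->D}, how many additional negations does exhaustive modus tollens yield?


Initial negated facts: {~B, ~C}
Apply modus tollens to closure:
  ~B and A->B  =>  ~A
  ~A and D->A  =>  ~D
Final negated: {~A, ~B, ~C, ~D}
New negations: {~A, ~D}
Count = 2

2


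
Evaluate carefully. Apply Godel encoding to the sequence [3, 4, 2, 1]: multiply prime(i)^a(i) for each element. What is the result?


Encode each element as an exponent of the corresponding prime:
  2^3 = 8
  3^4 = 81
  5^2 = 25
  7^1 = 7
Product = 8 * 81 * 25 * 7 = 113400

113400


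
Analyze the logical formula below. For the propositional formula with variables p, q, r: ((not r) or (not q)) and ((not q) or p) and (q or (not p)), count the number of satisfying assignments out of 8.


Evaluate all 8 assignments for p, q, r:
p=0, q=0, r=0: 1
p=0, q=0, r=1: 1
p=0, q=1, r=0: 0
p=0, q=1, r=1: 0
p=1, q=0, r=0: 0
p=1, q=0, r=1: 0
p=1, q=1, r=0: 1
p=1, q=1, r=1: 0
Satisfying count = 3

3


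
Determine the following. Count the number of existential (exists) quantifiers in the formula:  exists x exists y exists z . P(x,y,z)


Quantifier prefix: exists x exists y exists z
Mark each quantifier type:
  E E E
Universal count = 0, Existential count = 3
Asked for existential (exists) quantifiers: 3

3


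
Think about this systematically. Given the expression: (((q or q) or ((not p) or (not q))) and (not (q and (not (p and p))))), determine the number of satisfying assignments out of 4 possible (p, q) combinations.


Check all 4 assignments:
p=0, q=0: 1
p=0, q=1: 0
p=1, q=0: 1
p=1, q=1: 1
Count of True = 3

3


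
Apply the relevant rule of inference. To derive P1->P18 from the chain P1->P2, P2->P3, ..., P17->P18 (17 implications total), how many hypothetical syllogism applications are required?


With 17 implications in a chain connecting 18 propositions:
P1->P2, P2->P3, ..., P17->P18
Steps needed = (number of implications) - 1 = 17 - 1 = 16

16
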